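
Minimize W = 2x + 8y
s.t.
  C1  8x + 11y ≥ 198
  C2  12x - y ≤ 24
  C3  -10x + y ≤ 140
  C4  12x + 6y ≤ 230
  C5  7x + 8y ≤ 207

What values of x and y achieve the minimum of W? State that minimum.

Corner points and W = 2x + 8y:
  (33/10, 78/5) → W = 657/5
  (-671/59, 1550/59) → W = 11058/59
  (399/103, 2316/103) → W = 19326/103
  (-913/87, 3050/87) → W = 22574/87

The binding constraints are 8x + 11y = 198 and 12x - y = 24.
Solving simultaneously gives x = 33/10, y = 78/5.

x = 33/10, y = 78/5, minimum W = 657/5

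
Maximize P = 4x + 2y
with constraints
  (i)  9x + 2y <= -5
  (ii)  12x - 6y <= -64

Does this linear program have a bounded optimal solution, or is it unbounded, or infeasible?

From the feasible point (-79/39, 86/13), moving in the direction (-2, 9) keeps every constraint satisfied while P increases without bound.

unbounded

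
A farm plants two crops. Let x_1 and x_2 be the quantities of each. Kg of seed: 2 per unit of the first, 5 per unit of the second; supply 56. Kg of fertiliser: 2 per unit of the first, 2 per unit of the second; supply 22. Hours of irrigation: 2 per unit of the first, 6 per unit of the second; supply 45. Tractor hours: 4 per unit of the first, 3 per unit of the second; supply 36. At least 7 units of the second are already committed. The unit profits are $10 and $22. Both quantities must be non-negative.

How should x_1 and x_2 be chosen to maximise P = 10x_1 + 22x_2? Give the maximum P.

x_1 = 3/2, x_2 = 7, maximum P = 169

At the optimal vertex, 2x_1 + 6x_2 = 45 and x_2 = 7.
Solving simultaneously gives x_1 = 3/2, x_2 = 7.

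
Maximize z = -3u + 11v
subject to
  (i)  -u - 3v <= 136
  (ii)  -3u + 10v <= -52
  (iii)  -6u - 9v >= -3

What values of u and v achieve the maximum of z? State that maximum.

Corner points and z = -3u + 11v:
  (-1204/19, -460/19) → z = -1448/19
  (137, -91) → z = -1412
  (166/29, -101/29) → z = -1609/29

u = 166/29, v = -101/29, maximum z = -1609/29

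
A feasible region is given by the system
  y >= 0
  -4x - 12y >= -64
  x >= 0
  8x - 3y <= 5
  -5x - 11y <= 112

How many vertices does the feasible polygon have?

Pairwise boundary intersections that survive every other constraint:
  (0, 0)
  (5/8, 0)
  (0, 16/3)
  (7/3, 41/9)

4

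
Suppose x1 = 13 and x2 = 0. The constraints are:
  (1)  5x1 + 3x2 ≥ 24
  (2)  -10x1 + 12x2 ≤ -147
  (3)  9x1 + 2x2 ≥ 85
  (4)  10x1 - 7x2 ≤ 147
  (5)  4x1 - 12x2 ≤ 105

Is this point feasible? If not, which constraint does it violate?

not feasible — violates (2)

Constraint (2): -10x1 + 12x2 = -130, which is not ≤ -147. All other constraints are satisfied.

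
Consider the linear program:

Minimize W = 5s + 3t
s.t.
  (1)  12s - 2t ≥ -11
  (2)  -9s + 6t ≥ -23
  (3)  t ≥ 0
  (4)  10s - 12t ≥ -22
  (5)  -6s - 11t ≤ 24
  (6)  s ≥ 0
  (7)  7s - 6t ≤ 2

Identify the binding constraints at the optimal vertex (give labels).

(3) and (6)

Vertices and W = 5s + 3t:
  (0, 0) → W = 0
  (2/7, 0) → W = 10/7
  (0, 11/6) → W = 11/2
  (13/2, 29/4) → W = 217/4

The minimum is at (0, 0). Substituting into each constraint, equality holds for (3) and (6); the remaining constraints have slack.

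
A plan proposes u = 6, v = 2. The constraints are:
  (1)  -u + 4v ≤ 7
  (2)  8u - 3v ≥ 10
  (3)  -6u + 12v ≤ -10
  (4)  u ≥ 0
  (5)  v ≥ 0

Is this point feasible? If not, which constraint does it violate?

feasible

(1): 2 ≤ 7 ✓
(2): 42 ≥ 10 ✓
(3): -12 ≤ -10 ✓
(4): 6 ≥ 0 ✓
(5): 2 ≥ 0 ✓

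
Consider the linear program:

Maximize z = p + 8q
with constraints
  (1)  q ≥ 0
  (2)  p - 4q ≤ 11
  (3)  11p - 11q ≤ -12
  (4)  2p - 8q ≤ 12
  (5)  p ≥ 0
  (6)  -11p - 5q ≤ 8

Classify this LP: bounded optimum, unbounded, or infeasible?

From the feasible point (0, 12/11), moving in the direction (0, 1) keeps every constraint satisfied while z increases without bound.

unbounded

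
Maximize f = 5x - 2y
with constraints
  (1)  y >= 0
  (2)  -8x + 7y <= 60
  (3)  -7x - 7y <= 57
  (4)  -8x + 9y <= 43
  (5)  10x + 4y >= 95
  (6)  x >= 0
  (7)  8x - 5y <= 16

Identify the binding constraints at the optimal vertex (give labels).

(4) and (7)

Corner points and f = 5x - 2y:
  (683/122, 595/61) → f = 1035/122
  (359/32, 59/4) → f = 851/32
  (539/82, 300/41) → f = 1495/82

The maximum is at (359/32, 59/4). Substituting into each constraint, equality holds for (4) and (7); the remaining constraints have slack.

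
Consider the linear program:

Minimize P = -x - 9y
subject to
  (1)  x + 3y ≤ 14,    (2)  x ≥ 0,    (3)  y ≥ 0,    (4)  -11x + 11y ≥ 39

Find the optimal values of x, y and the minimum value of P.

x = 0, y = 14/3, minimum P = -42

Vertices and P = -x - 9y:
  (0, 14/3) → P = -42
  (37/44, 193/44) → P = -887/22
  (0, 39/11) → P = -351/11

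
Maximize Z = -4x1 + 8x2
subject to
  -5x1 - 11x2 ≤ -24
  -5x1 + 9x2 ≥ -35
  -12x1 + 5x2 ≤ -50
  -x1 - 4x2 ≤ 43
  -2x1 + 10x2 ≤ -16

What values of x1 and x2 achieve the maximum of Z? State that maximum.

x1 = 52/9, x2 = -4/9, maximum Z = -80/3

Corner points and Z = -4x1 + 8x2:
  (601/100, -11/20) → Z = -711/25
  (52/9, -4/9) → Z = -80/3
  (103/16, -5/16) → Z = -113/4

The optimum lies where -5x1 - 11x2 = -24 and -2x1 + 10x2 = -16.
Solving simultaneously gives x1 = 52/9, x2 = -4/9.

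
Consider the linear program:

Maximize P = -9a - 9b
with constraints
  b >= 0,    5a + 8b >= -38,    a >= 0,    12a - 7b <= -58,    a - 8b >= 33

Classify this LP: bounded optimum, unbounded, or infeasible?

The boundaries b = 0 and a - 8b = 33 meet at (33, 0), but that point violates 12a - 7b ≤ -58. Every candidate vertex is excluded by some other constraint, so the feasible region is empty.

infeasible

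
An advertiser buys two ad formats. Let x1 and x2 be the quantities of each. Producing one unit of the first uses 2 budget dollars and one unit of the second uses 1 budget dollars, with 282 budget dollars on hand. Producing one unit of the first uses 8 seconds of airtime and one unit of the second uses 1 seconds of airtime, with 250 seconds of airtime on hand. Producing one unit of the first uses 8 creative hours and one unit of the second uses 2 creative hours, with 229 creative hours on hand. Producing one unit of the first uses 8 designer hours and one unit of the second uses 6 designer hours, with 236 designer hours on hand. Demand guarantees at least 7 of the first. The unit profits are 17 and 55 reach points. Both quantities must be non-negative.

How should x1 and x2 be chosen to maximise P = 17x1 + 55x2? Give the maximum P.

At the optimal vertex, 8x1 + 6x2 = 236 and x1 = 7.
Solving simultaneously gives x1 = 7, x2 = 30.

x1 = 7, x2 = 30, maximum P = 1769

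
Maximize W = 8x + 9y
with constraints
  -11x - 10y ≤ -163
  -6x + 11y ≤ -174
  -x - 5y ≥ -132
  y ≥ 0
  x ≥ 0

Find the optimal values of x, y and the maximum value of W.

x = 132, y = 0, maximum W = 1056

Extreme points and W = 8x + 9y:
  (2322/41, 618/41) → W = 24138/41
  (29, 0) → W = 232
  (132, 0) → W = 1056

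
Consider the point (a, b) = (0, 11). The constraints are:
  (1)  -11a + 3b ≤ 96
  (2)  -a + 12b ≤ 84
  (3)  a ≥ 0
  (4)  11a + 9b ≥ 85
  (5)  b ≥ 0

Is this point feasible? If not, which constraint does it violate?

Constraint (2): -a + 12b = 132, which is not ≤ 84. All other constraints are satisfied.

not feasible — violates (2)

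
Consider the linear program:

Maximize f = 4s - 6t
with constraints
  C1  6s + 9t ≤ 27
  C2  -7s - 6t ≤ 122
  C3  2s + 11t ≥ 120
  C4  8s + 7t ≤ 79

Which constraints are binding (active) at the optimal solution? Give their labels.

C1 and C3

Extreme points and f = 4s - 6t:
  (-140/3, 307/9) → f = -1174/3
  (-261/16, 111/8) → f = -297/2
  (-2062/65, 1084/65) → f = -14752/65

The maximum is at (-261/16, 111/8). Substituting into each constraint, equality holds for C1 and C3; the remaining constraints have slack.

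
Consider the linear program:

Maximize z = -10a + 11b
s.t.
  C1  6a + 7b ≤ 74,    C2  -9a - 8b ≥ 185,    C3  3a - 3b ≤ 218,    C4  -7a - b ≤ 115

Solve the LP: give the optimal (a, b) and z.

a = -735/47, b = -260/47, maximum z = 4490/47

Corner points and z = -10a + 11b:
  (1189/51, -839/17) → z = -39577/51
  (-735/47, -260/47) → z = 4490/47
  (-127/24, -1871/24) → z = -6437/8

The optimum lies where -9a - 8b = 185 and -7a - b = 115.
Solving simultaneously gives a = -735/47, b = -260/47.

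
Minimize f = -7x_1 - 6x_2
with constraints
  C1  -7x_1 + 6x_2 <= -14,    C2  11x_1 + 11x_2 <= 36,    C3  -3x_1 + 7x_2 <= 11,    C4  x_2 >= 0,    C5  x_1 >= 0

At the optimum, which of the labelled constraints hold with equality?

C2 and C4

Corner points and f = -7x_1 - 6x_2:
  (370/143, 98/143) → f = -3178/143
  (2, 0) → f = -14
  (36/11, 0) → f = -252/11

The minimum is at (36/11, 0). Substituting into each constraint, equality holds for C2 and C4; the remaining constraints have slack.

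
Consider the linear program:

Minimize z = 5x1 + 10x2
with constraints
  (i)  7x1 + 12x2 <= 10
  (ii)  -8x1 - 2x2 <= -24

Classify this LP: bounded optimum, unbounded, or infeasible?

unbounded

From the feasible point (134/41, -44/41), moving in the direction (12, -7) keeps every constraint satisfied while z decreases without bound.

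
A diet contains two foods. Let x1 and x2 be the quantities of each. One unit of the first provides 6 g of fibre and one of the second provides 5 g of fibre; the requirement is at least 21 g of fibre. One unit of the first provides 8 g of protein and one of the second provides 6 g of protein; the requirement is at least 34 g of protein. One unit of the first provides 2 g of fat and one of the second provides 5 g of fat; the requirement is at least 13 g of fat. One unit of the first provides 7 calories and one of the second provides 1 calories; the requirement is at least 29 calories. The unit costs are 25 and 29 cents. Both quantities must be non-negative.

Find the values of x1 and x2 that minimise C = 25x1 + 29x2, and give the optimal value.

x1 = 4, x2 = 1, minimum C = 129

Corner points and C = 25x1 + 29x2:
  (0, 29) → C = 841
  (13/2, 0) → C = 325/2
  (4, 1) → C = 129
The feasible region is unbounded (it extends along (0, 1), (1, 0)), but C strictly increases along every unbounded feasible direction, so there is no improving ray and the minimum is attained at a vertex.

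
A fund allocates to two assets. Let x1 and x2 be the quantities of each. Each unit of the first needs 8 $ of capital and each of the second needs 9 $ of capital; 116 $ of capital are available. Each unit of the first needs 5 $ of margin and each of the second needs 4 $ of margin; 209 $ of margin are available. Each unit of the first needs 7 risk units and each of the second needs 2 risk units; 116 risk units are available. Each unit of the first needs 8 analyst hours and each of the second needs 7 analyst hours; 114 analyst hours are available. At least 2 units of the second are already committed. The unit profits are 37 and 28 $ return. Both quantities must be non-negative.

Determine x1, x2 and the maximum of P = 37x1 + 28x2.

The optimum lies where 8x1 + 9x2 = 116 and x2 = 2.
Solving simultaneously gives x1 = 49/4, x2 = 2.

x1 = 49/4, x2 = 2, maximum P = 2037/4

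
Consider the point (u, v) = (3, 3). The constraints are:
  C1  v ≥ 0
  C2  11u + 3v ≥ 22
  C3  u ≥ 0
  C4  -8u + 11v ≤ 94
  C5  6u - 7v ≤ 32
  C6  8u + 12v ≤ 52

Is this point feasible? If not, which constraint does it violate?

not feasible — violates C6

Constraint C6: 8u + 12v = 60, which is not ≤ 52. All other constraints are satisfied.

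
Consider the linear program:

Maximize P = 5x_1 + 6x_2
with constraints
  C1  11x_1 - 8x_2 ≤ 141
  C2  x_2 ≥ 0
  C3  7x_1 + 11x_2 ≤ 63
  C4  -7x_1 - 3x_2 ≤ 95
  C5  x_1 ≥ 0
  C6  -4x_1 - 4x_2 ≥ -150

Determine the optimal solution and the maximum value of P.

Vertices and P = 5x_1 + 6x_2:
  (9, 0) → P = 45
  (0, 0) → P = 0
  (0, 63/11) → P = 378/11

The binding constraints are x_2 = 0 and 7x_1 + 11x_2 = 63.
Solving simultaneously gives x_1 = 9, x_2 = 0.

x_1 = 9, x_2 = 0, maximum P = 45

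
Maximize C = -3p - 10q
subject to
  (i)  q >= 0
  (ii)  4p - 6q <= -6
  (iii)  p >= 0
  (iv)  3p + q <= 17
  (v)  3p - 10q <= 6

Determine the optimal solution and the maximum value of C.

p = 0, q = 1, maximum C = -10

Feasible corners and C = -3p - 10q:
  (0, 1) → C = -10
  (48/11, 43/11) → C = -574/11
  (0, 17) → C = -170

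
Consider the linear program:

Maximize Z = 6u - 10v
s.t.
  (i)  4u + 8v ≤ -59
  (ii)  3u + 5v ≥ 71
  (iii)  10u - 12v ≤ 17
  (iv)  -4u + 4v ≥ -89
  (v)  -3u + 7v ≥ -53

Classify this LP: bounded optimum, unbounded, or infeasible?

The boundaries 4u + 8v = -59 and 10u - 12v = 17 meet at (-143/32, -329/64), but that point violates 3u + 5v ≥ 71. Every candidate vertex is excluded by some other constraint, so the feasible region is empty.

infeasible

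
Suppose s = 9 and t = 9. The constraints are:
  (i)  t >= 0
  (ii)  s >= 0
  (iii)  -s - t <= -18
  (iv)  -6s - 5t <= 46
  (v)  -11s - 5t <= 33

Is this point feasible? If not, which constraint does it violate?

feasible

(i): 9 ≥ 0 ✓
(ii): 9 ≥ 0 ✓
(iii): -18 ≤ -18 ✓
(iv): -99 ≤ 46 ✓
(v): -144 ≤ 33 ✓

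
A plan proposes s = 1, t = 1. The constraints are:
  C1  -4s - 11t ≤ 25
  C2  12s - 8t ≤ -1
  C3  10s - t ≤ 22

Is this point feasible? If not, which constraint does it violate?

not feasible — violates C2

Constraint C2: 12s - 8t = 4, which is not ≤ -1. All other constraints are satisfied.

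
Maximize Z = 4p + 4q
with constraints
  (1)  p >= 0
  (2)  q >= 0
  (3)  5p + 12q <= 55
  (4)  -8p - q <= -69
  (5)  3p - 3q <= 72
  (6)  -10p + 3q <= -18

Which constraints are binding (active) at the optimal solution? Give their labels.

(2) and (3)

Extreme points and Z = 4p + 4q:
  (11, 0) → Z = 44
  (69/8, 0) → Z = 69/2
  (773/91, 95/91) → Z = 496/13

The maximum is at (11, 0). Substituting into each constraint, equality holds for (2) and (3); the remaining constraints have slack.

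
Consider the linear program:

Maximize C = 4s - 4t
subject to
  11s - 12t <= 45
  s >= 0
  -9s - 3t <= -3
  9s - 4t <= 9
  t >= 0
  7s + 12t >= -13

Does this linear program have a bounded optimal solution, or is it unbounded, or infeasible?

Corner points and C = 4s - 4t:
  (0, 1) → C = -4
  (1/3, 0) → C = 4/3
  (1, 0) → C = 4
The feasible region has finitely many vertices and no improving ray; the maximum is 4 at (1, 0).

bounded optimum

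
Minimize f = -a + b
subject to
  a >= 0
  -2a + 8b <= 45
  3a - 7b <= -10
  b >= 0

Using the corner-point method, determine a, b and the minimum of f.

a = 47/2, b = 23/2, minimum f = -12

Vertices and f = -a + b:
  (0, 45/8) → f = 45/8
  (0, 10/7) → f = 10/7
  (47/2, 23/2) → f = -12

The optimum lies where -2a + 8b = 45 and 3a - 7b = -10.
Solving simultaneously gives a = 47/2, b = 23/2.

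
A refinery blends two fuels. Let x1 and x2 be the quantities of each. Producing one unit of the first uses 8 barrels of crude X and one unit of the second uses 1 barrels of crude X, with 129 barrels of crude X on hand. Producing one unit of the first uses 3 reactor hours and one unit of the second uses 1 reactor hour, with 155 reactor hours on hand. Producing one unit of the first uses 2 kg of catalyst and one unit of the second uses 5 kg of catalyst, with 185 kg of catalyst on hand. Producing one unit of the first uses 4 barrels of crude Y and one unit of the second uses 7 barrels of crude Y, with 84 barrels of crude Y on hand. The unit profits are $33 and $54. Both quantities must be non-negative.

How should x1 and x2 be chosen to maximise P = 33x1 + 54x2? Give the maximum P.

x1 = 63/4, x2 = 3, maximum P = 2727/4

Corner points and P = 33x1 + 54x2:
  (0, 0) → P = 0
  (0, 12) → P = 648
  (129/8, 0) → P = 4257/8
  (63/4, 3) → P = 2727/4

The binding constraints are 8x1 + x2 = 129 and 4x1 + 7x2 = 84.
Solving simultaneously gives x1 = 63/4, x2 = 3.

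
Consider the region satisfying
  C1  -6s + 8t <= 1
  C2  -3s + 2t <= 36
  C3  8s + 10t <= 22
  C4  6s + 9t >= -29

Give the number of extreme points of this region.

The feasible vertices (each the meet of two boundaries and inside every other half-plane) are:
  (83/62, 35/31)
  (-241/102, -28/17)
  (122/3, -91/3)

3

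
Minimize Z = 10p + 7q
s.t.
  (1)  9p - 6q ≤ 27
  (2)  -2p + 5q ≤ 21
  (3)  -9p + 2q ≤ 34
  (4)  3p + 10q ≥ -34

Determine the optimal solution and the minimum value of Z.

p = -17/4, q = -17/8, minimum Z = -459/8

The binding constraints are -9p + 2q = 34 and 3p + 10q = -34.
Solving simultaneously gives p = -17/4, q = -17/8.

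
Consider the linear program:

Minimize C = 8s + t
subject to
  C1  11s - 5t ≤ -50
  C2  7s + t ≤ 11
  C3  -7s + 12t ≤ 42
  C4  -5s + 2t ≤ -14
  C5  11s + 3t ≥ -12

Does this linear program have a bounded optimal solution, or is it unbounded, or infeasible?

The boundaries 7s + t = 11 and -5s + 2t = -14 meet at (36/19, -43/19), but that point violates 11s - 5t ≤ -50. Every candidate vertex is excluded by some other constraint, so the feasible region is empty.

infeasible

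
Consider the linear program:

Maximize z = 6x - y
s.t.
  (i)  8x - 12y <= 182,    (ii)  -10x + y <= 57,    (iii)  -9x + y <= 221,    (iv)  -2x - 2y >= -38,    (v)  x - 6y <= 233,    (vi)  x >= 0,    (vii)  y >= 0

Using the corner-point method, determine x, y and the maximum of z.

The optimum lies where -2x - 2y = -38 and y = 0.
Solving simultaneously gives x = 19, y = 0.

x = 19, y = 0, maximum z = 114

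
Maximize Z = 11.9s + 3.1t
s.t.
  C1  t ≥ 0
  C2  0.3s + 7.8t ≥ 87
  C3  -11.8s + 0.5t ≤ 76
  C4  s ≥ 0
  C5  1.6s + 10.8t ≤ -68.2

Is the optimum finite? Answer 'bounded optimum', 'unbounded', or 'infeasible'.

The boundaries t = 0 and 0.3s + 7.8t = 87 meet at (290, 0), but that point violates 1.6s + 10.8t ≤ -68.2. Every candidate vertex is excluded by some other constraint, so the feasible region is empty.

infeasible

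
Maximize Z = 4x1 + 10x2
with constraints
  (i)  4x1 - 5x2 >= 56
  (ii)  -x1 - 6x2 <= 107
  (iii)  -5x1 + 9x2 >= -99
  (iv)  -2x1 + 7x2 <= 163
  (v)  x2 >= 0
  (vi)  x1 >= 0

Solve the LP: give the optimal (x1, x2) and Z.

x1 = 2160/17, x2 = 1013/17, maximum Z = 18770/17

Extreme points and Z = 4x1 + 10x2:
  (1207/18, 382/9) → Z = 2078/3
  (14, 0) → Z = 56
  (2160/17, 1013/17) → Z = 18770/17
  (99/5, 0) → Z = 396/5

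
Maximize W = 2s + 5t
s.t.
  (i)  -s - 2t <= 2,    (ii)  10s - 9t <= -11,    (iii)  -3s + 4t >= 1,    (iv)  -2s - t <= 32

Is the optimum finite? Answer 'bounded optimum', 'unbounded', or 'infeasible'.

unbounded

From the feasible point (-40/29, -9/29), moving in the direction (9, 10) keeps every constraint satisfied while W increases without bound.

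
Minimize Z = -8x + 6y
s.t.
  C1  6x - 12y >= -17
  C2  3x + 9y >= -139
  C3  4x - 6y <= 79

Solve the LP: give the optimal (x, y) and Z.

x = 175/2, y = 271/6, minimum Z = -429

Vertices and Z = -8x + 6y:
  (-607/30, -87/10) → Z = 329/3
  (175/2, 271/6) → Z = -429
  (-41/18, -793/54) → Z = -629/9

The binding constraints are 6x - 12y = -17 and 4x - 6y = 79.
Solving simultaneously gives x = 175/2, y = 271/6.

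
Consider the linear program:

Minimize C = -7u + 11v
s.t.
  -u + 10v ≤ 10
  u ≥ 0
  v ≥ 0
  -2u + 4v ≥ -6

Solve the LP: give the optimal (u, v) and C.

u = 25/4, v = 13/8, minimum C = -207/8

Extreme points and C = -7u + 11v:
  (0, 1) → C = 11
  (25/4, 13/8) → C = -207/8
  (0, 0) → C = 0
  (3, 0) → C = -21

The binding constraints are -u + 10v = 10 and -2u + 4v = -6.
Solving simultaneously gives u = 25/4, v = 13/8.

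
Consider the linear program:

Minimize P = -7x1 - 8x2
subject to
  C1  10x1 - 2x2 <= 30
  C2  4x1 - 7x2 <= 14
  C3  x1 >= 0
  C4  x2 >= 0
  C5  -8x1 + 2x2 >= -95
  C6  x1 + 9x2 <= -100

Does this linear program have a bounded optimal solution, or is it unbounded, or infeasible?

infeasible

The boundaries 10x1 - 2x2 = 30 and x2 = 0 meet at (3, 0), but that point violates x1 + 9x2 ≤ -100. Every candidate vertex is excluded by some other constraint, so the feasible region is empty.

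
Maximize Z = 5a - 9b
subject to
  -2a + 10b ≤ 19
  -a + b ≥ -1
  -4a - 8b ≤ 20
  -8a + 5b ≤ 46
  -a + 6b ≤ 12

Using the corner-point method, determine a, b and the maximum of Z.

Corner points and Z = 5a - 9b:
  (-73/14, 6/7) → Z = -473/14
  (3, 5/2) → Z = -15/2
  (-1, -2) → Z = 13
  (18/5, 13/5) → Z = -27/5
  (-39/7, 2/7) → Z = -213/7

a = -1, b = -2, maximum Z = 13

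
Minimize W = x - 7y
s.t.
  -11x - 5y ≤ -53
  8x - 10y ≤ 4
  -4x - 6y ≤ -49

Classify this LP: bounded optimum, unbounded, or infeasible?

unbounded

From the feasible point (73/46, 327/46), moving in the direction (10, 8) keeps every constraint satisfied while W decreases without bound.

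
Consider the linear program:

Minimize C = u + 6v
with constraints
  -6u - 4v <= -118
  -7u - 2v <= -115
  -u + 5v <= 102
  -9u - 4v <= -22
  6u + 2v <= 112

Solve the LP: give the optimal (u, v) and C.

u = 53/3, v = 3, minimum C = 107/3

Extreme points and C = u + 6v:
  (14, 17/2) → C = 65
  (53/3, 3) → C = 107/3
  (371/37, 829/37) → C = 5345/37
  (89/8, 181/8) → C = 1175/8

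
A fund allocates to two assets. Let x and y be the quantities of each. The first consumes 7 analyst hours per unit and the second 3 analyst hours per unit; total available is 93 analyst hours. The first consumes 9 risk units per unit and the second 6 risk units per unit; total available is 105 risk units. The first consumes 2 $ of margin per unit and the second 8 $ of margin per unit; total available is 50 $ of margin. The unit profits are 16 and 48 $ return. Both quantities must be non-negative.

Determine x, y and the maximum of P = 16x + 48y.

Extreme points and P = 16x + 48y:
  (0, 0) → P = 0
  (0, 25/4) → P = 300
  (35/3, 0) → P = 560/3
  (9, 4) → P = 336

At the optimal vertex, 9x + 6y = 105 and 2x + 8y = 50.
Solving simultaneously gives x = 9, y = 4.

x = 9, y = 4, maximum P = 336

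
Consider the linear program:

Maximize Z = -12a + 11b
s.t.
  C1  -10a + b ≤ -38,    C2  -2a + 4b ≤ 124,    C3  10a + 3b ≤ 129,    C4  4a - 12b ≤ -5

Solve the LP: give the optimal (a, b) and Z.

a = 243/40, b = 91/4, maximum Z = 3547/20

Vertices and Z = -12a + 11b:
  (243/40, 91/4) → Z = 3547/20
  (461/116, 101/58) → Z = -1655/58
  (511/44, 283/66) → Z = -6085/66

The optimum lies where -10a + b = -38 and 10a + 3b = 129.
Solving simultaneously gives a = 243/40, b = 91/4.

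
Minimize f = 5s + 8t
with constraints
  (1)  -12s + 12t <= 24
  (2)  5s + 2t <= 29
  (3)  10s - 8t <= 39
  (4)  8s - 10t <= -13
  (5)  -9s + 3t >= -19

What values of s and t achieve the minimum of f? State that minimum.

Feasible corners and f = 5s + 8t:
  (25/7, 39/7) → f = 437/7
  (-7/2, -3/2) → f = -59/2
  (125/33, 166/33) → f = 651/11
  (229/66, 269/66) → f = 1099/22

s = -7/2, t = -3/2, minimum f = -59/2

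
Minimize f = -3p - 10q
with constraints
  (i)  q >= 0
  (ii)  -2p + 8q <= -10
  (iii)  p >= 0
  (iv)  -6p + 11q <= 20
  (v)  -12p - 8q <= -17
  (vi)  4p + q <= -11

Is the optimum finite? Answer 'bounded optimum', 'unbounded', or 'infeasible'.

infeasible

The boundaries q = 0 and -2p + 8q = -10 meet at (5, 0), but that point violates 4p + q ≤ -11. Every candidate vertex is excluded by some other constraint, so the feasible region is empty.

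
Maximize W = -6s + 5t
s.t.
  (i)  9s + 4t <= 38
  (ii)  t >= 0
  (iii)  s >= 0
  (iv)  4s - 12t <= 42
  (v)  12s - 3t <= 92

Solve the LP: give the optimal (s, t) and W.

Extreme points and W = -6s + 5t:
  (38/9, 0) → W = -76/3
  (0, 19/2) → W = 95/2
  (0, 0) → W = 0

At the optimal vertex, 9s + 4t = 38 and s = 0.
Solving simultaneously gives s = 0, t = 19/2.

s = 0, t = 19/2, maximum W = 95/2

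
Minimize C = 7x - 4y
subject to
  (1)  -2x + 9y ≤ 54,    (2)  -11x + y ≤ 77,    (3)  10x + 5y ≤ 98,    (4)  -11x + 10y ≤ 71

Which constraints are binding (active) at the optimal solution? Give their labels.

(2) and (4)

Corner points and C = 7x - 4y:
  (153/25, 184/25) → C = 67/5
  (-99/79, 452/79) → C = -2501/79
  (-233/33, -2/3) → C = -1543/33
The feasible region is unbounded (it extends along (-1, -11), (1, -2)), but C strictly increases along every unbounded feasible direction, so there is no improving ray and the minimum is attained at a vertex.

The minimum is at (-233/33, -2/3). Substituting into each constraint, equality holds for (2) and (4); the remaining constraints have slack.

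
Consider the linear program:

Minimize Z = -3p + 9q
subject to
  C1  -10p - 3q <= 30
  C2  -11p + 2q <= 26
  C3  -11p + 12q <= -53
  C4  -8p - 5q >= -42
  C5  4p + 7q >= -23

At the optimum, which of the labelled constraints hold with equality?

Vertices and Z = -3p + 9q:
  (769/151, 38/151) → Z = -1965/151
  (19/25, -93/25) → Z = -894/25
  (409/36, -88/9) → Z = -1465/12

The minimum is at (409/36, -88/9). Substituting into each constraint, equality holds for C4 and C5; the remaining constraints have slack.

C4 and C5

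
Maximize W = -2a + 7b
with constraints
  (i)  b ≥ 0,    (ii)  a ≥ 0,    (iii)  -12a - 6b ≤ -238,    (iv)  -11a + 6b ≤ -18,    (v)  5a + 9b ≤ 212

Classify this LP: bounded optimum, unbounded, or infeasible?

bounded optimum

Vertices and W = -2a + 7b:
  (119/6, 0) → W = -119/3
  (212/5, 0) → W = -424/5
  (145/13, 677/39) → W = 3869/39
The feasible region has finitely many vertices and no improving ray; the maximum is 3869/39 at (145/13, 677/39).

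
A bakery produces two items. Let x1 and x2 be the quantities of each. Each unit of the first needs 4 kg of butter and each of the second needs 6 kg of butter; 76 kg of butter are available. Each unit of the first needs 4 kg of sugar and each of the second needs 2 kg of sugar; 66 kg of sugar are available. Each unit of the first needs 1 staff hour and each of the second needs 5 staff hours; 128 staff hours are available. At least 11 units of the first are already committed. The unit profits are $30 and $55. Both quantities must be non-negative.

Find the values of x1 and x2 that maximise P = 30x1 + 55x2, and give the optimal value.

Vertices and P = 30x1 + 55x2:
  (33/2, 0) → P = 495
  (11, 0) → P = 330
  (61/4, 5/2) → P = 595
  (11, 16/3) → P = 1870/3

x1 = 11, x2 = 16/3, maximum P = 1870/3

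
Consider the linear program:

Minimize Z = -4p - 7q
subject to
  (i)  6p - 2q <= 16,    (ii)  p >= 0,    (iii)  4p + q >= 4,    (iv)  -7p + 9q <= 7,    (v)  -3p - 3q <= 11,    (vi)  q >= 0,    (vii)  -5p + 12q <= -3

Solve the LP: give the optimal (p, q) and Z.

p = 3, q = 1, minimum Z = -19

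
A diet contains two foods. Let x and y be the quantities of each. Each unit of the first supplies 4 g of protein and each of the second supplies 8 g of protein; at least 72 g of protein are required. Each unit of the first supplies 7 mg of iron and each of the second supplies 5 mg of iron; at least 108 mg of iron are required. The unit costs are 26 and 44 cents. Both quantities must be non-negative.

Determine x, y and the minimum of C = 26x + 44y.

x = 14, y = 2, minimum C = 452

Extreme points and C = 26x + 44y:
  (0, 108/5) → C = 4752/5
  (18, 0) → C = 468
  (14, 2) → C = 452
The feasible region is unbounded (it extends along (0, 1), (1, 0)), but C strictly increases along every unbounded feasible direction, so there is no improving ray and the minimum is attained at a vertex.

At the optimal vertex, 4x + 8y = 72 and 7x + 5y = 108.
Solving simultaneously gives x = 14, y = 2.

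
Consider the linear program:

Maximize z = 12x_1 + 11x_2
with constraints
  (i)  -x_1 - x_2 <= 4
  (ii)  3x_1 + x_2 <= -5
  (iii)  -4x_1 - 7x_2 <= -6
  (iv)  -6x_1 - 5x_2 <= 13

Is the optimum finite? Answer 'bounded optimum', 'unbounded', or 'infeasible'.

unbounded

From the feasible point (-41/17, 38/17), moving in the direction (-5, 6) keeps every constraint satisfied while z increases without bound.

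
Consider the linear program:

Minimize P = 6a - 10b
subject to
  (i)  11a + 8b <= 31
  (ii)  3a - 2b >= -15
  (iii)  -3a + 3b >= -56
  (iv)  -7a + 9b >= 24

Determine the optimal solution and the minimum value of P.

Corner points and P = 6a - 10b:
  (-29/23, 129/23) → P = -1464/23
  (87/155, 481/155) → P = -4288/155
  (-87/13, -33/13) → P = -192/13

The binding constraints are 11a + 8b = 31 and 3a - 2b = -15.
Solving simultaneously gives a = -29/23, b = 129/23.

a = -29/23, b = 129/23, minimum P = -1464/23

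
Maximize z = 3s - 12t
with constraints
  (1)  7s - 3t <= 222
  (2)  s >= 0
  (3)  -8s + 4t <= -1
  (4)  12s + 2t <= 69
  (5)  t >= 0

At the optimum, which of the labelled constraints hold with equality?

Extreme points and z = 3s - 12t:
  (139/32, 135/16) → z = -2823/32
  (1/8, 0) → z = 3/8
  (23/4, 0) → z = 69/4

The maximum is at (23/4, 0). Substituting into each constraint, equality holds for (4) and (5); the remaining constraints have slack.

(4) and (5)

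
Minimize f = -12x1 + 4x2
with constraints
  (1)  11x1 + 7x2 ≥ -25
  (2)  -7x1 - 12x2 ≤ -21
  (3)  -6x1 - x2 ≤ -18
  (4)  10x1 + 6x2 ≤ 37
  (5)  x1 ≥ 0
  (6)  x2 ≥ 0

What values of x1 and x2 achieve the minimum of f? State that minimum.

Extreme points and f = -12x1 + 4x2:
  (3, 0) → f = -36
  (71/26, 21/13) → f = -342/13
  (37/10, 0) → f = -222/5

The optimum lies where 10x1 + 6x2 = 37 and x2 = 0.
Solving simultaneously gives x1 = 37/10, x2 = 0.

x1 = 37/10, x2 = 0, minimum f = -222/5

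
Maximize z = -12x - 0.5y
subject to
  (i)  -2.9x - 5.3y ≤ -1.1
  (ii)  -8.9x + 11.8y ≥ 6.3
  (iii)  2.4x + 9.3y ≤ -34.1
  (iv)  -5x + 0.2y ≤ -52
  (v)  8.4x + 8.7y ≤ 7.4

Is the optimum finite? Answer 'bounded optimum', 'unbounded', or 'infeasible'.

The boundaries -5x + 0.2y = -52 and 8.4x + 8.7y = 7.4 meet at (22694/2259, -19990/2259), but that point violates -2.9x - 5.3y ≤ -1.1. Every candidate vertex is excluded by some other constraint, so the feasible region is empty.

infeasible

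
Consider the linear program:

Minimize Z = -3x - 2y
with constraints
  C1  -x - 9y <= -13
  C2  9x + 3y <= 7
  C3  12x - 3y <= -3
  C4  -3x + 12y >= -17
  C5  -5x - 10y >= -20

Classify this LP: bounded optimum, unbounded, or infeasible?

Corner points and Z = -3x - 2y:
  (4/37, 53/37) → Z = -118/37
  (4/21, 37/21) → Z = -86/21
  (2/15, 29/15) → Z = -64/15
The feasible region has finitely many vertices and no improving ray; the minimum is -64/15 at (2/15, 29/15).

bounded optimum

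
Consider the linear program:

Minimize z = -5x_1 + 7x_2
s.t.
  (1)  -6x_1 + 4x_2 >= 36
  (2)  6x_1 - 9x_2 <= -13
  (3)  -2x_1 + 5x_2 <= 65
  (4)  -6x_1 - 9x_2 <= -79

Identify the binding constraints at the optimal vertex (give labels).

Feasible corners and z = -5x_1 + 7x_2:
  (40/11, 159/11) → z = 83
  (-4/39, 115/13) → z = 2435/39
  (-95/24, 137/12) → z = 2393/24

The minimum is at (-4/39, 115/13). Substituting into each constraint, equality holds for (1) and (4); the remaining constraints have slack.

(1) and (4)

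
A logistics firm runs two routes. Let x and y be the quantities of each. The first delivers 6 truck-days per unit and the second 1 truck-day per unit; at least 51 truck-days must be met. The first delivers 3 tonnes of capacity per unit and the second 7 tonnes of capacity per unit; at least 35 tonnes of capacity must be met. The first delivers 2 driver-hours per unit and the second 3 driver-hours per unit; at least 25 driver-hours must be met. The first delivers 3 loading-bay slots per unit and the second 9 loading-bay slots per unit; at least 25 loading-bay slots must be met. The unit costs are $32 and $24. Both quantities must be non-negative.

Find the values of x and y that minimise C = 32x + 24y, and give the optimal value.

x = 8, y = 3, minimum C = 328

Extreme points and C = 32x + 24y:
  (0, 51) → C = 1224
  (25/2, 0) → C = 400
  (8, 3) → C = 328
The feasible region is unbounded (it extends along (0, 1), (1, 0)), but C strictly increases along every unbounded feasible direction, so there is no improving ray and the minimum is attained at a vertex.

The binding constraints are 6x + y = 51 and 2x + 3y = 25.
Solving simultaneously gives x = 8, y = 3.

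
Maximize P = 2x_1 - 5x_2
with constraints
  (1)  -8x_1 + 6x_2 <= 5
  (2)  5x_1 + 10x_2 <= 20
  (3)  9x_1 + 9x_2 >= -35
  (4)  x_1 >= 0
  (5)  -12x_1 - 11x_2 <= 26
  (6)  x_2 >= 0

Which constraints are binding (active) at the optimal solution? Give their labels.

Extreme points and P = 2x_1 - 5x_2:
  (7/11, 37/22) → P = -157/22
  (0, 5/6) → P = -25/6
  (4, 0) → P = 8
  (0, 0) → P = 0

The maximum is at (4, 0). Substituting into each constraint, equality holds for (2) and (6); the remaining constraints have slack.

(2) and (6)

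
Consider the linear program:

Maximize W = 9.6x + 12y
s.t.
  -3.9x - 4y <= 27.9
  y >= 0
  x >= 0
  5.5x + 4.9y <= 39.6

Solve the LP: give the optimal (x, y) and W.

Corner points and W = 9.6x + 12y:
  (0, 0) → W = 0
  (36/5, 0) → W = 1728/25
  (0, 396/49) → W = 4752/49

x = 0, y = 396/49, maximum W = 4752/49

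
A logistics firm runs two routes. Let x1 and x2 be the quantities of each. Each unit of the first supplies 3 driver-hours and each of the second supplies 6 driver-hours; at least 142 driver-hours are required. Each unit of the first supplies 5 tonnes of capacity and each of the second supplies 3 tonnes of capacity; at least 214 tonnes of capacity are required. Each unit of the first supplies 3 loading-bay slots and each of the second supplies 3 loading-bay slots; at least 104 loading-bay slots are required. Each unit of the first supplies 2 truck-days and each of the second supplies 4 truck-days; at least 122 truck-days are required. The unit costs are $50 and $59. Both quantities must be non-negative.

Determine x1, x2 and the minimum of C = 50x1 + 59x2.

Feasible corners and C = 50x1 + 59x2:
  (0, 214/3) → C = 12626/3
  (61, 0) → C = 3050
  (35, 13) → C = 2517
The feasible region is unbounded (it extends along (0, 1), (1, 0)), but C strictly increases along every unbounded feasible direction, so there is no improving ray and the minimum is attained at a vertex.

The optimum lies where 5x1 + 3x2 = 214 and 2x1 + 4x2 = 122.
Solving simultaneously gives x1 = 35, x2 = 13.

x1 = 35, x2 = 13, minimum C = 2517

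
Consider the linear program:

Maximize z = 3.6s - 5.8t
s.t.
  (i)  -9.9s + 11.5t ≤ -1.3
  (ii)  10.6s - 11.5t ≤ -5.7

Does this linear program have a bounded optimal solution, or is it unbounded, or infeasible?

unbounded

From the feasible point (-10, -1003/115), moving in the direction (-11.5, -9.9) keeps every constraint satisfied while z increases without bound.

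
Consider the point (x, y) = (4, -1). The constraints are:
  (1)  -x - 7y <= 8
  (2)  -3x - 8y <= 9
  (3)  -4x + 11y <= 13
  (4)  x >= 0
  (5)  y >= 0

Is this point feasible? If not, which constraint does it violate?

not feasible — violates (5)

Constraint (5): y = -1, which is not ≥ 0. All other constraints are satisfied.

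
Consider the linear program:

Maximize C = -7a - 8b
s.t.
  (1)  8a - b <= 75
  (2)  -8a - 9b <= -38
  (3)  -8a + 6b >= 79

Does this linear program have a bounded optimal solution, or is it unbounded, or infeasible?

Extreme points and C = -7a - 8b:
  (529/40, 154/5) → C = -13559/40
  (-161/40, 39/5) → C = -1369/40
The feasible region has finitely many vertices and no improving ray; the maximum is -1369/40 at (-161/40, 39/5).

bounded optimum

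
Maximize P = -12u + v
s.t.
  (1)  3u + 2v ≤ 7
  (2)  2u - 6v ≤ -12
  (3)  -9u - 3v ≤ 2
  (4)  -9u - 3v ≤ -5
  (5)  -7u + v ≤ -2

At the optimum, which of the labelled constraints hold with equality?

Feasible corners and P = -12u + v:
  (9/11, 25/11) → P = -83/11
  (11/17, 43/17) → P = -89/17
  (3/5, 11/5) → P = -5

The maximum is at (3/5, 11/5). Substituting into each constraint, equality holds for (2) and (5); the remaining constraints have slack.

(2) and (5)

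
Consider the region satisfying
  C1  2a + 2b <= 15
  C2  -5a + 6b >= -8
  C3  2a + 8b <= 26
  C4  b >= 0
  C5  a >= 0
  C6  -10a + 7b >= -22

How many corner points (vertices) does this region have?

Pairwise boundary intersections that survive every other constraint:
  (8/5, 0)
  (76/25, 6/5)
  (0, 13/4)
  (179/47, 108/47)
  (0, 0)

5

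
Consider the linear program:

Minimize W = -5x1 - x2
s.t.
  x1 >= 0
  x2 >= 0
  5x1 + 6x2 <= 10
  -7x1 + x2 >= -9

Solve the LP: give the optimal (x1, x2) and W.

Extreme points and W = -5x1 - x2:
  (0, 0) → W = 0
  (0, 5/3) → W = -5/3
  (9/7, 0) → W = -45/7
  (64/47, 25/47) → W = -345/47

x1 = 64/47, x2 = 25/47, minimum W = -345/47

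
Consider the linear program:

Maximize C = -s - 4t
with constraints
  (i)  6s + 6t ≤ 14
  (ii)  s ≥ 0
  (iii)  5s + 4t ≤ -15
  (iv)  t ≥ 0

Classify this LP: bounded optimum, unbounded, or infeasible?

infeasible

The boundaries 6s + 6t = 14 and s = 0 meet at (0, 7/3), but that point violates 5s + 4t ≤ -15. Every candidate vertex is excluded by some other constraint, so the feasible region is empty.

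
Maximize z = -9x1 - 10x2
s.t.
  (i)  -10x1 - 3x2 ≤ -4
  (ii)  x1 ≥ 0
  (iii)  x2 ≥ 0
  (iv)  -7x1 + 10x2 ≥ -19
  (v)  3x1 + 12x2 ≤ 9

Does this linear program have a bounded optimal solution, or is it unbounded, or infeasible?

bounded optimum

Extreme points and z = -9x1 - 10x2:
  (2/5, 0) → z = -18/5
  (7/37, 26/37) → z = -323/37
  (19/7, 0) → z = -171/7
  (53/19, 1/19) → z = -487/19
The feasible region has finitely many vertices and no improving ray; the maximum is -18/5 at (2/5, 0).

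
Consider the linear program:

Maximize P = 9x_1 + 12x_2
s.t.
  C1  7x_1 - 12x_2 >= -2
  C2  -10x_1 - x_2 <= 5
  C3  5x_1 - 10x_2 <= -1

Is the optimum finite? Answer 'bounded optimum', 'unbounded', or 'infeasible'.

unbounded

From the feasible point (-62/127, -15/127), moving in the direction (10, 5) keeps every constraint satisfied while P increases without bound.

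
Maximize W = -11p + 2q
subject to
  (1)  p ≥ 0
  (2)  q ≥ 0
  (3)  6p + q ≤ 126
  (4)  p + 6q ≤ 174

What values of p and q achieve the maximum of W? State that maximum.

p = 0, q = 29, maximum W = 58

Extreme points and W = -11p + 2q:
  (0, 0) → W = 0
  (0, 29) → W = 58
  (21, 0) → W = -231
  (582/35, 918/35) → W = -4566/35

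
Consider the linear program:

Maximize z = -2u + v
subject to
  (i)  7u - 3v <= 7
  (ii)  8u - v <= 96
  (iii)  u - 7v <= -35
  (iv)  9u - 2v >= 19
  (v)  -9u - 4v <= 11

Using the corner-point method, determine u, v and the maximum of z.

u = 173/7, v = 712/7, maximum z = 366/7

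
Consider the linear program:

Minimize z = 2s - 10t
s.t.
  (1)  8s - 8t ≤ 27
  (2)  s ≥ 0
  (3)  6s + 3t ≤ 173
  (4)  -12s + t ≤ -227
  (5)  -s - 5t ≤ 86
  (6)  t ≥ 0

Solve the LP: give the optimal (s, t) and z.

s = 61/3, t = 17, minimum z = -388/3

Extreme points and z = 2s - 10t:
  (1465/72, 611/36) → z = -4645/36
  (1789/88, 373/22) → z = -5671/44
  (61/3, 17) → z = -388/3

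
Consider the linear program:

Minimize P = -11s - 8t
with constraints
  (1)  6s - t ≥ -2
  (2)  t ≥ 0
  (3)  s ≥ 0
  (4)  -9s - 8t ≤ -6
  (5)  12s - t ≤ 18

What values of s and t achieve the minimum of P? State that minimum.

Extreme points and P = -11s - 8t:
  (0, 2) → P = -16
  (10/3, 22) → P = -638/3
  (2/3, 0) → P = -22/3
  (3/2, 0) → P = -33/2
  (0, 3/4) → P = -6

The binding constraints are 6s - t = -2 and 12s - t = 18.
Solving simultaneously gives s = 10/3, t = 22.

s = 10/3, t = 22, minimum P = -638/3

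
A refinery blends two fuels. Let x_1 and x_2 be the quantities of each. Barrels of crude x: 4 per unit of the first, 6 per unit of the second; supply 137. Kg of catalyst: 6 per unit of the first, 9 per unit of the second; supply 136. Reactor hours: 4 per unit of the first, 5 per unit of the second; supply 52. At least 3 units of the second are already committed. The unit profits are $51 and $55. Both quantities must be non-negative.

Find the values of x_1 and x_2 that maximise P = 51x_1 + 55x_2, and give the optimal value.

Extreme points and P = 51x_1 + 55x_2:
  (0, 52/5) → P = 572
  (0, 3) → P = 165
  (37/4, 3) → P = 2547/4

The binding constraints are 4x_1 + 5x_2 = 52 and x_2 = 3.
Solving simultaneously gives x_1 = 37/4, x_2 = 3.

x_1 = 37/4, x_2 = 3, maximum P = 2547/4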